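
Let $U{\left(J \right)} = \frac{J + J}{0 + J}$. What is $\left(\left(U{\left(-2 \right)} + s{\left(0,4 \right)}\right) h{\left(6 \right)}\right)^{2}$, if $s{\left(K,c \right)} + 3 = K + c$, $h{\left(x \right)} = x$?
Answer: $324$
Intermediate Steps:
$s{\left(K,c \right)} = -3 + K + c$ ($s{\left(K,c \right)} = -3 + \left(K + c\right) = -3 + K + c$)
$U{\left(J \right)} = 2$ ($U{\left(J \right)} = \frac{2 J}{J} = 2$)
$\left(\left(U{\left(-2 \right)} + s{\left(0,4 \right)}\right) h{\left(6 \right)}\right)^{2} = \left(\left(2 + \left(-3 + 0 + 4\right)\right) 6\right)^{2} = \left(\left(2 + 1\right) 6\right)^{2} = \left(3 \cdot 6\right)^{2} = 18^{2} = 324$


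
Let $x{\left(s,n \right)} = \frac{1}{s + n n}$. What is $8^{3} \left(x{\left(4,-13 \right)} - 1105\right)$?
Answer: $- \frac{97875968}{173} \approx -5.6576 \cdot 10^{5}$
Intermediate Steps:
$x{\left(s,n \right)} = \frac{1}{s + n^{2}}$
$8^{3} \left(x{\left(4,-13 \right)} - 1105\right) = 8^{3} \left(\frac{1}{4 + \left(-13\right)^{2}} - 1105\right) = 512 \left(\frac{1}{4 + 169} - 1105\right) = 512 \left(\frac{1}{173} - 1105\right) = 512 \left(- \frac{191164}{173}\right) = - \frac{97875968}{173}$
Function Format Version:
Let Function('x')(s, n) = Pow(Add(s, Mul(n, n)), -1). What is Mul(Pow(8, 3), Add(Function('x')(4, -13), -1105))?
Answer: Rational(-97875968, 173) ≈ -5.6576e+5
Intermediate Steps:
Function('x')(s, n) = Pow(Add(s, Pow(n, 2)), -1)
Mul(Pow(8, 3), Add(Function('x')(4, -13), -1105)) = Mul(Pow(8, 3), Add(Pow(Add(4, Pow(-13, 2)), -1), -1105)) = Mul(512, Add(Pow(Add(4, 169), -1), -1105)) = Mul(512, Add(Pow(173, -1), -1105)) = Mul(512, Add(Rational(1, 173), -1105)) = Mul(512, Rational(-191164, 173)) = Rational(-97875968, 173)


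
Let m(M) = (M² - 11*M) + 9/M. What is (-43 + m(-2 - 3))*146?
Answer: 25696/5 ≈ 5139.2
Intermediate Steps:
m(M) = M² - 11*M + 9/M
(-43 + m(-2 - 3))*146 = (-43 + (9 + (-2 - 3)²*(-11 + (-2 - 3)))/(-2 - 3))*146 = (-43 + (9 + (-5)²*(-11 - 5))/(-5))*146 = (-43 - (9 + 25*(-16))/5)*146 = (-43 - (9 - 400)/5)*146 = (-43 - ⅕*(-391))*146 = (-43 + 391/5)*146 = (176/5)*146 = 25696/5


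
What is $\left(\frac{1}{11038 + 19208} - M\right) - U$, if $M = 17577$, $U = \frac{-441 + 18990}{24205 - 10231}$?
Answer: $- \frac{619134477049}{35221467} \approx -17578.0$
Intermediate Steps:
$U = \frac{6183}{4658}$ ($U = \frac{18549}{13974} = 18549 \cdot \frac{1}{13974} = \frac{6183}{4658} \approx 1.3274$)
$\left(\frac{1}{11038 + 19208} - M\right) - U = \left(\frac{1}{11038 + 19208} - 17577\right) - \frac{6183}{4658} = \left(\frac{1}{30246} - 17577\right) - \frac{6183}{4658} = - \frac{531633941}{30246} - \frac{6183}{4658} = - \frac{619134477049}{35221467}$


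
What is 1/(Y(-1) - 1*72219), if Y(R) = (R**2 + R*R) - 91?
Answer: -1/72308 ≈ -1.3830e-5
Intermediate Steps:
Y(R) = -91 + 2*R**2 (Y(R) = (R**2 + R**2) - 91 = 2*R**2 - 91 = -91 + 2*R**2)
1/(Y(-1) - 1*72219) = 1/((-91 + 2*(-1)**2) - 1*72219) = 1/((-91 + 2*1) - 72219) = 1/((-91 + 2) - 72219) = 1/(-89 - 72219) = 1/(-72308) = -1/72308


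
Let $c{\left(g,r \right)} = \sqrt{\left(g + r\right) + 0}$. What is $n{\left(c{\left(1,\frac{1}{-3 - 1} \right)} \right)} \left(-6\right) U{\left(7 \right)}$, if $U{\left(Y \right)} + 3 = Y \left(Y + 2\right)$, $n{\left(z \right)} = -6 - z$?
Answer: $2160 + 180 \sqrt{3} \approx 2471.8$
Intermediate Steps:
$c{\left(g,r \right)} = \sqrt{g + r}$
$U{\left(Y \right)} = -3 + Y \left(2 + Y\right)$ ($U{\left(Y \right)} = -3 + Y \left(Y + 2\right) = -3 + Y \left(2 + Y\right)$)
$n{\left(c{\left(1,\frac{1}{-3 - 1} \right)} \right)} \left(-6\right) U{\left(7 \right)} = \left(-6 - \sqrt{1 + \frac{1}{-3 - 1}}\right) \left(-6\right) \left(-3 + 7^{2} + 2 \cdot 7\right) = \left(-6 - \sqrt{1 + \frac{1}{-4}}\right) \left(-6\right) \left(-3 + 49 + 14\right) = \left(-6 - \sqrt{1 - \frac{1}{4}}\right) \left(-6\right) 60 = \left(-6 - \sqrt{\frac{3}{4}}\right) \left(-6\right) 60 = \left(-6 - \frac{\sqrt{3}}{2}\right) \left(-6\right) 60 = \left(36 + 3 \sqrt{3}\right) 60 = 2160 + 180 \sqrt{3}$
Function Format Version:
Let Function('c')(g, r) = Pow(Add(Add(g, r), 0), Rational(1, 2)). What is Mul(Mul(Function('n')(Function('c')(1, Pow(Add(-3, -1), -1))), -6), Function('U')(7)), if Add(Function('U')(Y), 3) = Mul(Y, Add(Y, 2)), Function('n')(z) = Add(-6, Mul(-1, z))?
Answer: Add(2160, Mul(180, Pow(3, Rational(1, 2)))) ≈ 2471.8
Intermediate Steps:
Function('c')(g, r) = Pow(Add(g, r), Rational(1, 2))
Function('U')(Y) = Add(-3, Mul(Y, Add(2, Y))) (Function('U')(Y) = Add(-3, Mul(Y, Add(Y, 2))) = Add(-3, Mul(Y, Add(2, Y))))
Mul(Mul(Function('n')(Function('c')(1, Pow(Add(-3, -1), -1))), -6), Function('U')(7)) = Mul(Mul(Add(-6, Mul(-1, Pow(Add(1, Pow(Add(-3, -1), -1)), Rational(1, 2)))), -6), Add(-3, Pow(7, 2), Mul(2, 7))) = Mul(Mul(Add(-6, Mul(-1, Pow(Add(1, Pow(-4, -1)), Rational(1, 2)))), -6), Add(-3, 49, 14)) = Mul(Mul(Add(-6, Mul(-1, Pow(Add(1, Rational(-1, 4)), Rational(1, 2)))), -6), 60) = Mul(Mul(Add(-6, Mul(-1, Pow(Rational(3, 4), Rational(1, 2)))), -6), 60) = Mul(Mul(Add(-6, Mul(-1, Mul(Rational(1, 2), Pow(3, Rational(1, 2))))), -6), 60) = Mul(Mul(Add(-6, Mul(Rational(-1, 2), Pow(3, Rational(1, 2)))), -6), 60) = Mul(Add(36, Mul(3, Pow(3, Rational(1, 2)))), 60) = Add(2160, Mul(180, Pow(3, Rational(1, 2))))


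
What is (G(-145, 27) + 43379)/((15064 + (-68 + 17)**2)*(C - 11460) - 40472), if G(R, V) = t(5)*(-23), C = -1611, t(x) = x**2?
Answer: -42804/230939687 ≈ -0.00018535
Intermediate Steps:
G(R, V) = -575 (G(R, V) = 5**2*(-23) = 25*(-23) = -575)
(G(-145, 27) + 43379)/((15064 + (-68 + 17)**2)*(C - 11460) - 40472) = (-575 + 43379)/((15064 + (-68 + 17)**2)*(-1611 - 11460) - 40472) = 42804/((15064 + (-51)**2)*(-13071) - 40472) = 42804/((15064 + 2601)*(-13071) - 40472) = 42804/(17665*(-13071) - 40472) = 42804/(-230899215 - 40472) = 42804/(-230939687) = 42804*(-1/230939687) = -42804/230939687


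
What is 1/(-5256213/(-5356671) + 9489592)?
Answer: 1785557/16944209174815 ≈ 1.0538e-7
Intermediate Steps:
1/(-5256213/(-5356671) + 9489592) = 1/(-5256213*(-1/5356671) + 9489592) = 1/(1752071/1785557 + 9489592) = 1/(16944209174815/1785557) = 1785557/16944209174815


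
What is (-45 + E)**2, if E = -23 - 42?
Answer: 12100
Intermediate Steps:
E = -65
(-45 + E)**2 = (-45 - 65)**2 = (-110)**2 = 12100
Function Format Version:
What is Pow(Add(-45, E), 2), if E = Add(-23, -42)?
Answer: 12100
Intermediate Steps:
E = -65
Pow(Add(-45, E), 2) = Pow(Add(-45, -65), 2) = Pow(-110, 2) = 12100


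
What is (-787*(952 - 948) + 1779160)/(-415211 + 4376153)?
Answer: 296002/660157 ≈ 0.44838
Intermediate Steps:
(-787*(952 - 948) + 1779160)/(-415211 + 4376153) = (-787*4 + 1779160)/3960942 = (-3148 + 1779160)*(1/3960942) = 1776012*(1/3960942) = 296002/660157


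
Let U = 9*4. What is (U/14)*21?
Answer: 54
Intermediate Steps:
U = 36
(U/14)*21 = (36/14)*21 = (36*(1/14))*21 = (18/7)*21 = 54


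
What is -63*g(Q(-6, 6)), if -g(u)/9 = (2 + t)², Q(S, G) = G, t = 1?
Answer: 5103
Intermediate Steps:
g(u) = -81 (g(u) = -9*(2 + 1)² = -9*3² = -9*9 = -81)
-63*g(Q(-6, 6)) = -63*(-81) = 5103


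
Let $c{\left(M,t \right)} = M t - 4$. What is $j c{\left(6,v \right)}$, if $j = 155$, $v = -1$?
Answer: $-1550$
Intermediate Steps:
$c{\left(M,t \right)} = -4 + M t$
$j c{\left(6,v \right)} = 155 \left(-4 + 6 \left(-1\right)\right) = 155 \left(-4 - 6\right) = 155 \left(-10\right) = -1550$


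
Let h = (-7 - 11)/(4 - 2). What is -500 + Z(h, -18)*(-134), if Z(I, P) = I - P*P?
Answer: 44122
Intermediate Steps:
h = -9 (h = -18/2 = -18*½ = -9)
Z(I, P) = I - P²
-500 + Z(h, -18)*(-134) = -500 + (-9 - 1*(-18)²)*(-134) = -500 + (-9 - 1*324)*(-134) = -500 + (-9 - 324)*(-134) = -500 - 333*(-134) = -500 + 44622 = 44122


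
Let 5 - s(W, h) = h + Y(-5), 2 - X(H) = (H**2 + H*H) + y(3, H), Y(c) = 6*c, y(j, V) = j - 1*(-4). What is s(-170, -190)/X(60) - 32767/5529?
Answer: -47466052/7967289 ≈ -5.9576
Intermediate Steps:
y(j, V) = 4 + j (y(j, V) = j + 4 = 4 + j)
X(H) = -5 - 2*H**2 (X(H) = 2 - ((H**2 + H*H) + (4 + 3)) = 2 - ((H**2 + H**2) + 7) = 2 - (2*H**2 + 7) = 2 - (7 + 2*H**2) = 2 + (-7 - 2*H**2) = -5 - 2*H**2)
s(W, h) = 35 - h (s(W, h) = 5 - (h + 6*(-5)) = 5 - (h - 30) = 5 - (-30 + h) = 5 + (30 - h) = 35 - h)
s(-170, -190)/X(60) - 32767/5529 = (35 - 1*(-190))/(-5 - 2*60**2) - 32767/5529 = (35 + 190)/(-5 - 2*3600) - 32767*1/5529 = 225/(-5 - 7200) - 32767/5529 = 225/(-7205) - 32767/5529 = 225*(-1/7205) - 32767/5529 = -45/1441 - 32767/5529 = -47466052/7967289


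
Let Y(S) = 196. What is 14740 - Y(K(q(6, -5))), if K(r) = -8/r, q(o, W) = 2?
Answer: 14544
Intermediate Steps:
14740 - Y(K(q(6, -5))) = 14740 - 1*196 = 14740 - 196 = 14544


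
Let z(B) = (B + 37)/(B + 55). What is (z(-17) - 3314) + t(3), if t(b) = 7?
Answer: -62823/19 ≈ -3306.5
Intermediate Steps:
z(B) = (37 + B)/(55 + B)
(z(-17) - 3314) + t(3) = ((37 - 17)/(55 - 17) - 3314) + 7 = (20/38 - 3314) + 7 = ((1/38)*20 - 3314) + 7 = (10/19 - 3314) + 7 = -62956/19 + 7 = -62823/19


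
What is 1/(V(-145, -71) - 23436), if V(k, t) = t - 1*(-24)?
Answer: -1/23483 ≈ -4.2584e-5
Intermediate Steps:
V(k, t) = 24 + t (V(k, t) = t + 24 = 24 + t)
1/(V(-145, -71) - 23436) = 1/((24 - 71) - 23436) = 1/(-47 - 23436) = 1/(-23483) = -1/23483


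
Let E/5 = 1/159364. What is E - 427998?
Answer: -68207473267/159364 ≈ -4.2800e+5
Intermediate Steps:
E = 5/159364 ≈ 3.1375e-5
E - 427998 = 5/159364 - 427998 = -68207473267/159364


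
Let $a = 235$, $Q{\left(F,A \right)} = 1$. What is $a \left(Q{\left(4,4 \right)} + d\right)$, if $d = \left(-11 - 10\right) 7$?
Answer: $-34310$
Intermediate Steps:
$d = -147$ ($d = \left(-21\right) 7 = -147$)
$a \left(Q{\left(4,4 \right)} + d\right) = 235 \left(1 - 147\right) = 235 \left(-146\right) = -34310$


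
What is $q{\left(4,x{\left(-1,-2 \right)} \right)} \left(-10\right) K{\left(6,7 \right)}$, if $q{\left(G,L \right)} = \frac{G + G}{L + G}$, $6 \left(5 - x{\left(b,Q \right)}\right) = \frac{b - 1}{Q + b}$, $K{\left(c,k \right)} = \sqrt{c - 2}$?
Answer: $-18$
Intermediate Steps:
$K{\left(c,k \right)} = \sqrt{-2 + c}$
$x{\left(b,Q \right)} = 5 - \frac{-1 + b}{6 \left(Q + b\right)}$ ($x{\left(b,Q \right)} = 5 - \frac{\left(b - 1\right) \frac{1}{Q + b}}{6} = 5 - \frac{\left(-1 + b\right) \frac{1}{Q + b}}{6} = 5 - \frac{\frac{1}{Q + b} \left(-1 + b\right)}{6} = 5 - \frac{-1 + b}{6 \left(Q + b\right)}$)
$q{\left(G,L \right)} = \frac{2 G}{G + L}$
$q{\left(4,x{\left(-1,-2 \right)} \right)} \left(-10\right) K{\left(6,7 \right)} = 2 \cdot 4 \frac{1}{4 + \frac{1 + 29 \left(-1\right) + 30 \left(-2\right)}{6 \left(-2 - 1\right)}} \left(-10\right) \sqrt{-2 + 6} = 2 \cdot 4 \frac{1}{4 + \frac{1 - 29 - 60}{6 \left(-3\right)}} \left(-10\right) \sqrt{4} = 2 \cdot 4 \frac{1}{4 + \frac{1}{6} \left(- \frac{1}{3}\right) \left(-88\right)} \left(-10\right) 2 = 2 \cdot 4 \frac{1}{4 + \frac{44}{9}} \left(-10\right) 2 = 2 \cdot 4 \frac{1}{\frac{80}{9}} \left(-10\right) 2 = 2 \cdot 4 \cdot \frac{9}{80} \left(-10\right) 2 = \frac{9}{10} \left(-10\right) 2 = \left(-9\right) 2 = -18$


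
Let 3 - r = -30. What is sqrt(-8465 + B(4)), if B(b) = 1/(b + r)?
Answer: 2*I*sqrt(2897137)/37 ≈ 92.005*I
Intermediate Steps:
r = 33 (r = 3 - 1*(-30) = 3 + 30 = 33)
B(b) = 1/(33 + b) (B(b) = 1/(b + 33) = 1/(33 + b))
sqrt(-8465 + B(4)) = sqrt(-8465 + 1/(33 + 4)) = sqrt(-8465 + 1/37) = sqrt(-313204/37) = 2*I*sqrt(2897137)/37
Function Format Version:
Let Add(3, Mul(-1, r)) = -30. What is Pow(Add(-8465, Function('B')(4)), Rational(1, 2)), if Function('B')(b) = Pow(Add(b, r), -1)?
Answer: Mul(Rational(2, 37), I, Pow(2897137, Rational(1, 2))) ≈ Mul(92.005, I)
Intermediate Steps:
r = 33 (r = Add(3, Mul(-1, -30)) = Add(3, 30) = 33)
Function('B')(b) = Pow(Add(33, b), -1) (Function('B')(b) = Pow(Add(b, 33), -1) = Pow(Add(33, b), -1))
Pow(Add(-8465, Function('B')(4)), Rational(1, 2)) = Pow(Add(-8465, Pow(Add(33, 4), -1)), Rational(1, 2)) = Pow(Add(-8465, Pow(37, -1)), Rational(1, 2)) = Pow(Add(-8465, Rational(1, 37)), Rational(1, 2)) = Pow(Rational(-313204, 37), Rational(1, 2)) = Mul(Rational(2, 37), I, Pow(2897137, Rational(1, 2)))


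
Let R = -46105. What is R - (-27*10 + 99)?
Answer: -45934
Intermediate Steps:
R - (-27*10 + 99) = -46105 - (-27*10 + 99) = -46105 - (-270 + 99) = -46105 - 1*(-171) = -46105 + 171 = -45934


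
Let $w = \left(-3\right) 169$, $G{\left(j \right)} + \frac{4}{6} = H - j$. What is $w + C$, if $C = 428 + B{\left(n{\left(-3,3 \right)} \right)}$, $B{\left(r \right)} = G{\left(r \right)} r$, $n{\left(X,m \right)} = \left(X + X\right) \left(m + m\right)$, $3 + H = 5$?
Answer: $-1423$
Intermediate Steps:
$H = 2$ ($H = -3 + 5 = 2$)
$G{\left(j \right)} = \frac{4}{3} - j$ ($G{\left(j \right)} = - \frac{2}{3} - \left(-2 + j\right) = \frac{4}{3} - j$)
$w = -507$
$n{\left(X,m \right)} = 4 X m$ ($n{\left(X,m \right)} = 2 X 2 m = 4 X m$)
$B{\left(r \right)} = r \left(\frac{4}{3} - r\right)$ ($B{\left(r \right)} = \left(\frac{4}{3} - r\right) r = r \left(\frac{4}{3} - r\right)$)
$C = -916$ ($C = 428 + \frac{4 \left(-3\right) 3 \left(4 - 3 \cdot 4 \left(-3\right) 3\right)}{3} = 428 + \frac{1}{3} \left(-36\right) \left(4 - -108\right) = 428 + \frac{1}{3} \left(-36\right) \left(4 + 108\right) = 428 + \frac{1}{3} \left(-36\right) 112 = 428 - 1344 = -916$)
$w + C = -507 - 916 = -1423$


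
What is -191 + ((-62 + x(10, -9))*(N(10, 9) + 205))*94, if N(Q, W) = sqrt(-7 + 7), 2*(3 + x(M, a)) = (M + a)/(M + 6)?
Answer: -20034221/16 ≈ -1.2521e+6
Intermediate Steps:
x(M, a) = -3 + (M + a)/(2*(6 + M)) (x(M, a) = -3 + ((M + a)/(M + 6))/2 = -3 + ((M + a)/(6 + M))/2 = -3 + (M + a)/(2*(6 + M)))
N(Q, W) = 0 (N(Q, W) = sqrt(0) = 0)
-191 + ((-62 + x(10, -9))*(N(10, 9) + 205))*94 = -191 + ((-62 + (-36 - 9 - 5*10)/(2*(6 + 10)))*(0 + 205))*94 = -191 + ((-62 + (1/2)*(-36 - 9 - 50)/16)*205)*94 = -191 + ((-62 + (1/2)*(1/16)*(-95))*205)*94 = -191 + ((-62 - 95/32)*205)*94 = -191 - 2079/32*205*94 = -191 - 426195/32*94 = -191 - 20031165/16 = -20034221/16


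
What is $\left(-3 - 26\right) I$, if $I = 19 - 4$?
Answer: $-435$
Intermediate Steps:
$I = 15$
$\left(-3 - 26\right) I = \left(-3 - 26\right) 15 = \left(-29\right) 15 = -435$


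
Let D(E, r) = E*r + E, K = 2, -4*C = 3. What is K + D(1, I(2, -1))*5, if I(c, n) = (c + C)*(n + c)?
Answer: 53/4 ≈ 13.250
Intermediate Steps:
C = -¾ (C = -¼*3 = -¾ ≈ -0.75000)
I(c, n) = (-¾ + c)*(c + n) (I(c, n) = (c - ¾)*(n + c) = (-¾ + c)*(c + n))
D(E, r) = E + E*r
K + D(1, I(2, -1))*5 = 2 + (1*(1 + (2² - ¾*2 - ¾*(-1) + 2*(-1))))*5 = 2 + (1*(1 + (4 - 3/2 + ¾ - 2)))*5 = 2 + (1*(1 + 5/4))*5 = 2 + (1*(9/4))*5 = 2 + (9/4)*5 = 2 + 45/4 = 53/4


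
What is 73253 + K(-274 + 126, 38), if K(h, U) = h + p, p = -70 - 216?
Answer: 72819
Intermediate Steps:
p = -286
K(h, U) = -286 + h (K(h, U) = h - 286 = -286 + h)
73253 + K(-274 + 126, 38) = 73253 + (-286 + (-274 + 126)) = 73253 + (-286 - 148) = 73253 - 434 = 72819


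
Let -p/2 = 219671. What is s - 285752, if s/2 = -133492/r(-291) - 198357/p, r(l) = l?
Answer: -18207779065121/63924261 ≈ -2.8483e+5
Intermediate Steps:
p = -439342 (p = -2*219671 = -439342)
s = 58706364151/63924261 (s = 2*(-133492/(-291) - 198357/(-439342)) = 2*(-133492*(-1/291) - 198357*(-1/439342)) = 2*(133492/291 + 198357/439342) = 2*(58706364151/127848522) = 58706364151/63924261 ≈ 918.37)
s - 285752 = 58706364151/63924261 - 285752 = -18207779065121/63924261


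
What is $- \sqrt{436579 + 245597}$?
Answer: $- 8 \sqrt{10659} \approx -825.94$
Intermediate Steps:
$- \sqrt{436579 + 245597} = - \sqrt{682176} = - 8 \sqrt{10659}$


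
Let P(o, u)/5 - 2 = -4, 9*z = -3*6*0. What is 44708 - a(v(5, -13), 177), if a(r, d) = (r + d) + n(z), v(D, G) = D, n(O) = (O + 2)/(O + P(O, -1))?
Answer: 222631/5 ≈ 44526.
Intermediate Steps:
z = 0 (z = (-3*6*0)/9 = (-18*0)/9 = (⅑)*0 = 0)
P(o, u) = -10 (P(o, u) = 10 + 5*(-4) = 10 - 20 = -10)
n(O) = (2 + O)/(-10 + O) (n(O) = (O + 2)/(O - 10) = (2 + O)/(-10 + O))
a(r, d) = -⅕ + d + r (a(r, d) = (r + d) + (2 + 0)/(-10 + 0) = (d + r) + 2/(-10) = (d + r) - ⅒*2 = (d + r) - ⅕ = -⅕ + d + r)
44708 - a(v(5, -13), 177) = 44708 - (-⅕ + 177 + 5) = 44708 - 1*909/5 = 44708 - 909/5 = 222631/5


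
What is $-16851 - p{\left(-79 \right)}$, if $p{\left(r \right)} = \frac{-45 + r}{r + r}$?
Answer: $- \frac{1331291}{79} \approx -16852.0$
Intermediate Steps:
$p{\left(r \right)} = \frac{-45 + r}{2 r}$
$-16851 - p{\left(-79 \right)} = -16851 - \frac{-45 - 79}{2 \left(-79\right)} = -16851 - \frac{1}{2} \left(- \frac{1}{79}\right) \left(-124\right) = -16851 - \frac{62}{79} = - \frac{1331291}{79}$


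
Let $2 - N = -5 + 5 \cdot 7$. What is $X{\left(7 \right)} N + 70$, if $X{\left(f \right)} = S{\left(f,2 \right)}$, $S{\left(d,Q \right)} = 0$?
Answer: $70$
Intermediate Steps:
$N = -28$ ($N = 2 - \left(-5 + 5 \cdot 7\right) = 2 - \left(-5 + 35\right) = 2 - 30 = -28$)
$X{\left(f \right)} = 0$
$X{\left(7 \right)} N + 70 = 0 \left(-28\right) + 70 = 0 + 70 = 70$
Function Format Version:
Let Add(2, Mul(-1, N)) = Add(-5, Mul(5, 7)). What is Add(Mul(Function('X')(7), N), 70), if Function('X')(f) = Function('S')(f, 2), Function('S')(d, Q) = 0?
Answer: 70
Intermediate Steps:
N = -28 (N = Add(2, Mul(-1, Add(-5, Mul(5, 7)))) = Add(2, Mul(-1, Add(-5, 35))) = Add(2, Mul(-1, 30)) = Add(2, -30) = -28)
Function('X')(f) = 0
Add(Mul(Function('X')(7), N), 70) = Add(Mul(0, -28), 70) = Add(0, 70) = 70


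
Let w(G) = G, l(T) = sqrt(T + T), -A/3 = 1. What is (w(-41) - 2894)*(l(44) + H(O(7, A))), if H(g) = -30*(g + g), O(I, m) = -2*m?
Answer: 1056600 - 5870*sqrt(22) ≈ 1.0291e+6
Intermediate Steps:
A = -3 (A = -3*1 = -3)
l(T) = sqrt(2)*sqrt(T) (l(T) = sqrt(2*T) = sqrt(2)*sqrt(T))
H(g) = -60*g
(w(-41) - 2894)*(l(44) + H(O(7, A))) = (-41 - 2894)*(sqrt(2)*sqrt(44) - (-120)*(-3)) = -2935*(sqrt(2)*(2*sqrt(11)) - 60*6) = -2935*(2*sqrt(22) - 360) = -2935*(-360 + 2*sqrt(22)) = 1056600 - 5870*sqrt(22)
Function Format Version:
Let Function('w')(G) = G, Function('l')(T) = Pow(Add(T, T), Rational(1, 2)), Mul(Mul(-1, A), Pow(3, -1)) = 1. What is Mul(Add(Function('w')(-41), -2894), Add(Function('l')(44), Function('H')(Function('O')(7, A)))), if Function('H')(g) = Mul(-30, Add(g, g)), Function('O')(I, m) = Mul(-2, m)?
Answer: Add(1056600, Mul(-5870, Pow(22, Rational(1, 2)))) ≈ 1.0291e+6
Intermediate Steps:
A = -3 (A = Mul(-3, 1) = -3)
Function('l')(T) = Mul(Pow(2, Rational(1, 2)), Pow(T, Rational(1, 2))) (Function('l')(T) = Pow(Mul(2, T), Rational(1, 2)) = Mul(Pow(2, Rational(1, 2)), Pow(T, Rational(1, 2))))
Function('H')(g) = Mul(-60, g) (Function('H')(g) = Mul(-30, Mul(2, g)) = Mul(-60, g))
Mul(Add(Function('w')(-41), -2894), Add(Function('l')(44), Function('H')(Function('O')(7, A)))) = Mul(Add(-41, -2894), Add(Mul(Pow(2, Rational(1, 2)), Pow(44, Rational(1, 2))), Mul(-60, Mul(-2, -3)))) = Mul(-2935, Add(Mul(Pow(2, Rational(1, 2)), Mul(2, Pow(11, Rational(1, 2)))), Mul(-60, 6))) = Mul(-2935, Add(Mul(2, Pow(22, Rational(1, 2))), -360)) = Mul(-2935, Add(-360, Mul(2, Pow(22, Rational(1, 2))))) = Add(1056600, Mul(-5870, Pow(22, Rational(1, 2))))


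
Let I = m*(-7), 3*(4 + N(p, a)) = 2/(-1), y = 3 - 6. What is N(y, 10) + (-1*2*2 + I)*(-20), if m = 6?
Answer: 2746/3 ≈ 915.33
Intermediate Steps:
y = -3
N(p, a) = -14/3 (N(p, a) = -4 + (2/(-1))/3 = -4 + (2*(-1))/3 = -4 + (1/3)*(-2) = -4 - 2/3 = -14/3)
I = -42 (I = 6*(-7) = -42)
N(y, 10) + (-1*2*2 + I)*(-20) = -14/3 + (-1*2*2 - 42)*(-20) = -14/3 + (-2*2 - 42)*(-20) = -14/3 + (-4 - 42)*(-20) = -14/3 - 46*(-20) = -14/3 + 920 = 2746/3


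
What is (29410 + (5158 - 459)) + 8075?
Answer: 42184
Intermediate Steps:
(29410 + (5158 - 459)) + 8075 = (29410 + 4699) + 8075 = 34109 + 8075 = 42184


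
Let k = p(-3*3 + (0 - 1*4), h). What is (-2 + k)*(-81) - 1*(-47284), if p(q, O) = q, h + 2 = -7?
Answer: 48499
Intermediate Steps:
h = -9 (h = -2 - 7 = -9)
k = -13 (k = -3*3 + (0 - 1*4) = -9 + (0 - 4) = -9 - 4 = -13)
(-2 + k)*(-81) - 1*(-47284) = (-2 - 13)*(-81) - 1*(-47284) = -15*(-81) + 47284 = 1215 + 47284 = 48499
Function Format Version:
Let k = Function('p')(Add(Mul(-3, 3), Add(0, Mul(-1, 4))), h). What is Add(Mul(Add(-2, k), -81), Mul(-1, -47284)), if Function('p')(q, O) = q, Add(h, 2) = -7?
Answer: 48499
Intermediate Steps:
h = -9 (h = Add(-2, -7) = -9)
k = -13 (k = Add(Mul(-3, 3), Add(0, Mul(-1, 4))) = Add(-9, Add(0, -4)) = Add(-9, -4) = -13)
Add(Mul(Add(-2, k), -81), Mul(-1, -47284)) = Add(Mul(Add(-2, -13), -81), Mul(-1, -47284)) = Add(Mul(-15, -81), 47284) = Add(1215, 47284) = 48499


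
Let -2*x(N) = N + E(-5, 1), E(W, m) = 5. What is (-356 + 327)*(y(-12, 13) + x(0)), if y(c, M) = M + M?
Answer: -1363/2 ≈ -681.50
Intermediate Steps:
y(c, M) = 2*M
x(N) = -5/2 - N/2 (x(N) = -(N + 5)/2 = -(5 + N)/2 = -5/2 - N/2)
(-356 + 327)*(y(-12, 13) + x(0)) = (-356 + 327)*(2*13 + (-5/2 - ½*0)) = -29*(26 + (-5/2 + 0)) = -29*(26 - 5/2) = -29*47/2 = -1363/2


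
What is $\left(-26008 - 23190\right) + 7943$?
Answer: $-41255$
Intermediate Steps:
$\left(-26008 - 23190\right) + 7943 = -49198 + 7943 = -41255$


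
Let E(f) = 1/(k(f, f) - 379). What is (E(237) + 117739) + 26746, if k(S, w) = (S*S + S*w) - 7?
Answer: 16175384721/111952 ≈ 1.4449e+5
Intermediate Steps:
k(S, w) = -7 + S² + S*w (k(S, w) = (S² + S*w) - 7 = -7 + S² + S*w)
E(f) = 1/(-386 + 2*f²) (E(f) = 1/((-7 + f² + f*f) - 379) = 1/((-7 + f² + f²) - 379) = 1/((-7 + 2*f²) - 379) = 1/(-386 + 2*f²))
(E(237) + 117739) + 26746 = (1/(2*(-193 + 237²)) + 117739) + 26746 = (1/(2*(-193 + 56169)) + 117739) + 26746 = ((½)/55976 + 117739) + 26746 = ((½)*(1/55976) + 117739) + 26746 = (1/111952 + 117739) + 26746 = 13181116529/111952 + 26746 = 16175384721/111952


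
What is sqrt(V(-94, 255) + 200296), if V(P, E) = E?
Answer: sqrt(200551) ≈ 447.83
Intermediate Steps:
sqrt(V(-94, 255) + 200296) = sqrt(255 + 200296) = sqrt(200551)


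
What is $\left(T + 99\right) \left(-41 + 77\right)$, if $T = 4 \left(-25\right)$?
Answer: $-36$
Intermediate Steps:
$T = -100$
$\left(T + 99\right) \left(-41 + 77\right) = \left(-100 + 99\right) \left(-41 + 77\right) = \left(-1\right) 36 = -36$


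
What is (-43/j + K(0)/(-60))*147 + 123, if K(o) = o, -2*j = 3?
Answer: 4337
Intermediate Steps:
j = -3/2 (j = -½*3 = -3/2 ≈ -1.5000)
(-43/j + K(0)/(-60))*147 + 123 = (-43/(-3/2) + 0/(-60))*147 + 123 = (-43*(-⅔) + 0*(-1/60))*147 + 123 = (86/3 + 0)*147 + 123 = (86/3)*147 + 123 = 4214 + 123 = 4337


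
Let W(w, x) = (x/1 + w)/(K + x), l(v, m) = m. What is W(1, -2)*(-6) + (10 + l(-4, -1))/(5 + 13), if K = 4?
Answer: 7/2 ≈ 3.5000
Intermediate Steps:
W(w, x) = (w + x)/(4 + x) (W(w, x) = (x/1 + w)/(4 + x) = (x*1 + w)/(4 + x) = (x + w)/(4 + x) = (w + x)/(4 + x))
W(1, -2)*(-6) + (10 + l(-4, -1))/(5 + 13) = ((1 - 2)/(4 - 2))*(-6) + (10 - 1)/(5 + 13) = (-1/2)*(-6) + 9/18 = ((½)*(-1))*(-6) + 9*(1/18) = -½*(-6) + ½ = 3 + ½ = 7/2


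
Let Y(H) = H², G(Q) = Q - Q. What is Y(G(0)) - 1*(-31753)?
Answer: 31753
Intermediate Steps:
G(Q) = 0
Y(G(0)) - 1*(-31753) = 0² - 1*(-31753) = 0 + 31753 = 31753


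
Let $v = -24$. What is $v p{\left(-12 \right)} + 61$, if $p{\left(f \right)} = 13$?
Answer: $-251$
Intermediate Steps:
$v p{\left(-12 \right)} + 61 = \left(-24\right) 13 + 61 = -312 + 61 = -251$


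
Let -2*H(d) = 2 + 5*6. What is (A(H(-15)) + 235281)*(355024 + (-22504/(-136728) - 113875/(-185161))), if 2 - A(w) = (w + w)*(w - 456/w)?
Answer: 9807089794707359518/117206913 ≈ 8.3673e+10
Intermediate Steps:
H(d) = -16 (H(d) = -(2 + 5*6)/2 = -(2 + 30)/2 = -½*32 = -16)
A(w) = 2 - 2*w*(w - 456/w) (A(w) = 2 - (w + w)*(w - 456/w) = 2 - 2*w*(w - 456/w))
(A(H(-15)) + 235281)*(355024 + (-22504/(-136728) - 113875/(-185161))) = ((914 - 2*(-16)²) + 235281)*(355024 + (-22504/(-136728) - 113875/(-185161))) = ((914 - 2*256) + 235281)*(355024 + (-22504*(-1/136728) - 113875*(-1/185161))) = ((914 - 512) + 235281)*(355024 + (2813/17091 + 113875/185161)) = (402 + 235281)*(355024 + 2467095518/3164586651) = 235683*(1123506678280142/3164586651) = 9807089794707359518/117206913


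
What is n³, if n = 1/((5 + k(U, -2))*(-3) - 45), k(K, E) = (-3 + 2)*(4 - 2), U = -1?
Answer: -1/157464 ≈ -6.3507e-6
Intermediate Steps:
k(K, E) = -2 (k(K, E) = -1*2 = -2)
n = -1/54 (n = 1/((5 - 2)*(-3) - 45) = 1/(3*(-3) - 45) = 1/(-9 - 45) = 1/(-54) = -1/54 ≈ -0.018519)
n³ = (-1/54)³ = -1/157464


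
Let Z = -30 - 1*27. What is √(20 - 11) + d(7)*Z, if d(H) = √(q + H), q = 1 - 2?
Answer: 3 - 57*√6 ≈ -136.62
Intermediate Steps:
q = -1
d(H) = √(-1 + H)
Z = -57 (Z = -30 - 27 = -57)
√(20 - 11) + d(7)*Z = √(20 - 11) + √(-1 + 7)*(-57) = √9 + √6*(-57) = 3 - 57*√6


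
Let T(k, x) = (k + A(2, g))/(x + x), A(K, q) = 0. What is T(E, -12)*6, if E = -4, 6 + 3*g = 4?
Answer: 1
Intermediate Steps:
g = -⅔ (g = -2 + (⅓)*4 = -2 + 4/3 = -⅔ ≈ -0.66667)
T(k, x) = k/(2*x) (T(k, x) = (k + 0)/(x + x) = k/((2*x)) = k*(1/(2*x)) = k/(2*x))
T(E, -12)*6 = ((½)*(-4)/(-12))*6 = ((½)*(-4)*(-1/12))*6 = (⅙)*6 = 1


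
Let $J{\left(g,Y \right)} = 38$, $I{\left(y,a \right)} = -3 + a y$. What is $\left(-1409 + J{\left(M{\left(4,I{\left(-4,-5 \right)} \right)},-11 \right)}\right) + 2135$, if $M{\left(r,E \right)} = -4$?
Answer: $764$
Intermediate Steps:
$\left(-1409 + J{\left(M{\left(4,I{\left(-4,-5 \right)} \right)},-11 \right)}\right) + 2135 = \left(-1409 + 38\right) + 2135 = -1371 + 2135 = 764$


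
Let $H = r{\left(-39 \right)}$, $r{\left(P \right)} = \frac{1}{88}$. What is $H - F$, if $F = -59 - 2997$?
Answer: $\frac{268929}{88} \approx 3056.0$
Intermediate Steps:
$r{\left(P \right)} = \frac{1}{88}$
$H = \frac{1}{88} \approx 0.011364$
$F = -3056$ ($F = -59 - 2997 = -3056$)
$H - F = \frac{1}{88} - -3056 = \frac{1}{88} + 3056 = \frac{268929}{88}$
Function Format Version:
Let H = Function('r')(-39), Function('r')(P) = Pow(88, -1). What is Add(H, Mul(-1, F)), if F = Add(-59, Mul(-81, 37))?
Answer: Rational(268929, 88) ≈ 3056.0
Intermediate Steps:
Function('r')(P) = Rational(1, 88)
H = Rational(1, 88) ≈ 0.011364
F = -3056 (F = Add(-59, -2997) = -3056)
Add(H, Mul(-1, F)) = Add(Rational(1, 88), Mul(-1, -3056)) = Add(Rational(1, 88), 3056) = Rational(268929, 88)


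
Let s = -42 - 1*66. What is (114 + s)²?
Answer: 36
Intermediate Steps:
s = -108 (s = -42 - 66 = -108)
(114 + s)² = (114 - 108)² = 6² = 36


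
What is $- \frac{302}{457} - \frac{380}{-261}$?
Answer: $\frac{94838}{119277} \approx 0.79511$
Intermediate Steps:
$- \frac{302}{457} - \frac{380}{-261} = \left(-302\right) \frac{1}{457} - - \frac{380}{261} = - \frac{302}{457} + \frac{380}{261} = \frac{94838}{119277}$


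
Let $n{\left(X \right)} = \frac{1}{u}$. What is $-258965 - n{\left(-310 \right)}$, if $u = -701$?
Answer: $- \frac{181534464}{701} \approx -2.5897 \cdot 10^{5}$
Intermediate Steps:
$n{\left(X \right)} = - \frac{1}{701}$ ($n{\left(X \right)} = \frac{1}{-701} = - \frac{1}{701}$)
$-258965 - n{\left(-310 \right)} = -258965 - - \frac{1}{701} = -258965 + \frac{1}{701} = - \frac{181534464}{701}$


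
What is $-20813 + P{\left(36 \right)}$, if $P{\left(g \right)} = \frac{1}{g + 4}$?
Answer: $- \frac{832519}{40} \approx -20813.0$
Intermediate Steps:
$P{\left(g \right)} = \frac{1}{4 + g}$
$-20813 + P{\left(36 \right)} = -20813 + \frac{1}{4 + 36} = -20813 + \frac{1}{40} = - \frac{832519}{40}$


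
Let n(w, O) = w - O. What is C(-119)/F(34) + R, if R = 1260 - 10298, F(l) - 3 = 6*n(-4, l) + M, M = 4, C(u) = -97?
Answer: -1997301/221 ≈ -9037.6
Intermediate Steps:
F(l) = -17 - 6*l (F(l) = 3 + (6*(-4 - l) + 4) = 3 + ((-24 - 6*l) + 4) = 3 + (-20 - 6*l) = -17 - 6*l)
R = -9038
C(-119)/F(34) + R = -97/(-17 - 6*34) - 9038 = -97/(-17 - 204) - 9038 = -97/(-221) - 9038 = -97*(-1/221) - 9038 = 97/221 - 9038 = -1997301/221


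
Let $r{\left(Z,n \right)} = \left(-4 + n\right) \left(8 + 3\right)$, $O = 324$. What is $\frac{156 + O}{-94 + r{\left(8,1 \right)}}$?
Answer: $- \frac{480}{127} \approx -3.7795$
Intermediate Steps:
$r{\left(Z,n \right)} = -44 + 11 n$ ($r{\left(Z,n \right)} = \left(-4 + n\right) 11 = -44 + 11 n$)
$\frac{156 + O}{-94 + r{\left(8,1 \right)}} = \frac{156 + 324}{-94 + \left(-44 + 11 \cdot 1\right)} = \frac{480}{-94 + \left(-44 + 11\right)} = \frac{480}{-94 - 33} = \frac{480}{-127} = 480 \left(- \frac{1}{127}\right) = - \frac{480}{127}$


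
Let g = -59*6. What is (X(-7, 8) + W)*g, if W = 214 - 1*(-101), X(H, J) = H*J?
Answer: -91686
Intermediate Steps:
g = -354
W = 315 (W = 214 + 101 = 315)
(X(-7, 8) + W)*g = (-7*8 + 315)*(-354) = (-56 + 315)*(-354) = 259*(-354) = -91686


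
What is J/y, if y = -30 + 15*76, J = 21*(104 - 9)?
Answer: 133/74 ≈ 1.7973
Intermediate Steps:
J = 1995 (J = 21*95 = 1995)
y = 1110 (y = -30 + 1140 = 1110)
J/y = 1995/1110 = 1995*(1/1110) = 133/74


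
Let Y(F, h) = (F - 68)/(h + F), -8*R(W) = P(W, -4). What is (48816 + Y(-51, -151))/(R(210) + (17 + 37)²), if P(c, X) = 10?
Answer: 19721902/1177559 ≈ 16.748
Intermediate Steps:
R(W) = -5/4 (R(W) = -⅛*10 = -5/4)
Y(F, h) = (-68 + F)/(F + h)
(48816 + Y(-51, -151))/(R(210) + (17 + 37)²) = (48816 + (-68 - 51)/(-51 - 151))/(-5/4 + (17 + 37)²) = (48816 - 119/(-202))/(-5/4 + 54²) = (48816 - 1/202*(-119))/(-5/4 + 2916) = (48816 + 119/202)/(11659/4) = (9860951/202)*(4/11659) = 19721902/1177559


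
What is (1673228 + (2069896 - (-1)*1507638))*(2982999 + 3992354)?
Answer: 36625918468986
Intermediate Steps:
(1673228 + (2069896 - (-1)*1507638))*(2982999 + 3992354) = (1673228 + (2069896 - 1*(-1507638)))*6975353 = (1673228 + (2069896 + 1507638))*6975353 = (1673228 + 3577534)*6975353 = 5250762*6975353 = 36625918468986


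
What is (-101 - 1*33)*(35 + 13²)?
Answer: -27336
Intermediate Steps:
(-101 - 1*33)*(35 + 13²) = (-101 - 33)*(35 + 169) = -134*204 = -27336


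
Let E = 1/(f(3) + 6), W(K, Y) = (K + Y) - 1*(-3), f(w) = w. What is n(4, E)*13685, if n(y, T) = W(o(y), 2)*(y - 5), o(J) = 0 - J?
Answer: -13685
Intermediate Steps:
o(J) = -J
W(K, Y) = 3 + K + Y (W(K, Y) = (K + Y) + 3 = 3 + K + Y)
E = ⅑ (E = 1/(3 + 6) = 1/9 = ⅑ ≈ 0.11111)
n(y, T) = (-5 + y)*(5 - y) (n(y, T) = (3 - y + 2)*(y - 5) = (5 - y)*(-5 + y) = (-5 + y)*(5 - y))
n(4, E)*13685 = -(-5 + 4)²*13685 = -1*(-1)²*13685 = -1*1*13685 = -1*13685 = -13685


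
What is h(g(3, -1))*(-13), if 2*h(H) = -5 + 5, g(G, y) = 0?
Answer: 0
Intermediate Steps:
h(H) = 0 (h(H) = (-5 + 5)/2 = (½)*0 = 0)
h(g(3, -1))*(-13) = 0*(-13) = 0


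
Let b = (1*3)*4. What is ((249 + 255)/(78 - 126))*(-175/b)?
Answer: 1225/8 ≈ 153.13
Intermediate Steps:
b = 12 (b = 3*4 = 12)
((249 + 255)/(78 - 126))*(-175/b) = ((249 + 255)/(78 - 126))*(-175/12) = (504/(-48))*(-175*1/12) = (504*(-1/48))*(-175/12) = -21/2*(-175/12) = 1225/8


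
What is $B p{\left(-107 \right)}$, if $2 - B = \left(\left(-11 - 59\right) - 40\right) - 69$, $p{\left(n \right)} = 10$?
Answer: $1810$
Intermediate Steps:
$B = 181$ ($B = 2 - \left(\left(\left(-11 - 59\right) - 40\right) - 69\right) = 2 - \left(\left(-70 - 40\right) - 69\right) = 2 - \left(-110 - 69\right) = 2 - -179 = 2 + 179 = 181$)
$B p{\left(-107 \right)} = 181 \cdot 10 = 1810$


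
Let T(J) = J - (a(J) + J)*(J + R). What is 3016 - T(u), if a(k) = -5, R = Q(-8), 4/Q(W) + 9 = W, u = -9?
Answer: 53623/17 ≈ 3154.3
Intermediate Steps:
Q(W) = 4/(-9 + W)
R = -4/17 (R = 4/(-9 - 8) = 4/(-17) = 4*(-1/17) = -4/17 ≈ -0.23529)
T(J) = J - (-5 + J)*(-4/17 + J) (T(J) = J - (-5 + J)*(J - 4/17) = J - (-5 + J)*(-4/17 + J))
3016 - T(u) = 3016 - (-20/17 - 1*(-9)² + (106/17)*(-9)) = 3016 - (-20/17 - 1*81 - 954/17) = 3016 - (-20/17 - 81 - 954/17) = 3016 - 1*(-2351/17) = 3016 + 2351/17 = 53623/17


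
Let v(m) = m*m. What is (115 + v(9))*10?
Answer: 1960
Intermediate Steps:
v(m) = m²
(115 + v(9))*10 = (115 + 9²)*10 = (115 + 81)*10 = 196*10 = 1960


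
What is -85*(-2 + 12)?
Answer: -850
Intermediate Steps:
-85*(-2 + 12) = -85*10 = -850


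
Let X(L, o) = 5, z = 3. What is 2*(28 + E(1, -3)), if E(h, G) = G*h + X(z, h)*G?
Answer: 20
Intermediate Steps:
E(h, G) = 5*G + G*h (E(h, G) = G*h + 5*G = 5*G + G*h)
2*(28 + E(1, -3)) = 2*(28 - 3*(5 + 1)) = 2*(28 - 3*6) = 2*(28 - 18) = 2*10 = 20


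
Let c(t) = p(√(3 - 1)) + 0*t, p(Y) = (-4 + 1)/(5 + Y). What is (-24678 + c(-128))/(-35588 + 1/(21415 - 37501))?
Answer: 9130558374/13166777087 - 48258*√2/13166777087 ≈ 0.69345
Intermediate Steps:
p(Y) = -3/(5 + Y)
c(t) = -3/(5 + √2) (c(t) = -3/(5 + √(3 - 1)) + 0*t = -3/(5 + √2) + 0 = -3/(5 + √2))
(-24678 + c(-128))/(-35588 + 1/(21415 - 37501)) = (-24678 + (-15/23 + 3*√2/23))/(-35588 + 1/(21415 - 37501)) = (-567609/23 + 3*√2/23)/(-35588 + 1/(-16086)) = (-567609/23 + 3*√2/23)/(-35588 - 1/16086) = (-567609/23 + 3*√2/23)/(-572468569/16086) = (-567609/23 + 3*√2/23)*(-16086/572468569) = 9130558374/13166777087 - 48258*√2/13166777087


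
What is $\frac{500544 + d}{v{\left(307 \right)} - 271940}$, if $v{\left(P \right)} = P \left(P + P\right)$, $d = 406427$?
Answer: $- \frac{906971}{83442} \approx -10.869$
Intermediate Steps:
$v{\left(P \right)} = 2 P^{2}$ ($v{\left(P \right)} = P 2 P = 2 P^{2}$)
$\frac{500544 + d}{v{\left(307 \right)} - 271940} = \frac{500544 + 406427}{2 \cdot 307^{2} - 271940} = \frac{906971}{2 \cdot 94249 - 271940} = \frac{906971}{188498 - 271940} = \frac{906971}{-83442} = 906971 \left(- \frac{1}{83442}\right) = - \frac{906971}{83442}$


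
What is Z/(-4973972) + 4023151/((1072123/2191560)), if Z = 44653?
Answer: 43855395707631376001/5332709782556 ≈ 8.2238e+6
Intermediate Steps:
Z/(-4973972) + 4023151/((1072123/2191560)) = 44653/(-4973972) + 4023151/((1072123/2191560)) = 44653*(-1/4973972) + 4023151/((1072123*(1/2191560))) = -44653/4973972 + 4023151/(1072123/2191560) = -44653/4973972 + 4023151*(2191560/1072123) = -44653/4973972 + 8816976805560/1072123 = 43855395707631376001/5332709782556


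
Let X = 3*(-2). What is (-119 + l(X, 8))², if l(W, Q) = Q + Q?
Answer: 10609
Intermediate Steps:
X = -6
l(W, Q) = 2*Q
(-119 + l(X, 8))² = (-119 + 2*8)² = (-119 + 16)² = (-103)² = 10609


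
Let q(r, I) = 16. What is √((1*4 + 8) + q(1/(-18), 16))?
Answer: 2*√7 ≈ 5.2915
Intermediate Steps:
√((1*4 + 8) + q(1/(-18), 16)) = √((1*4 + 8) + 16) = √((4 + 8) + 16) = √(12 + 16) = √28 = 2*√7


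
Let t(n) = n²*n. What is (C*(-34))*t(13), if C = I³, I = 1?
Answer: -74698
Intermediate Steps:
t(n) = n³
C = 1 (C = 1³ = 1)
(C*(-34))*t(13) = (1*(-34))*13³ = -34*2197 = -74698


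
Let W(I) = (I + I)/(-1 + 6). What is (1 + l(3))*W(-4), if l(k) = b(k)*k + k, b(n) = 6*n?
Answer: -464/5 ≈ -92.800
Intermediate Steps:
l(k) = k + 6*k² (l(k) = (6*k)*k + k = 6*k² + k = k + 6*k²)
W(I) = 2*I/5 (W(I) = (2*I)/5 = (2*I)*(⅕) = 2*I/5)
(1 + l(3))*W(-4) = (1 + 3*(1 + 6*3))*((⅖)*(-4)) = (1 + 3*(1 + 18))*(-8/5) = (1 + 3*19)*(-8/5) = (1 + 57)*(-8/5) = 58*(-8/5) = -464/5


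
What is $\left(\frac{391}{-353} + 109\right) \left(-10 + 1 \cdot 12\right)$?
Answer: $\frac{76172}{353} \approx 215.78$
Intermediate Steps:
$\left(\frac{391}{-353} + 109\right) \left(-10 + 1 \cdot 12\right) = \left(391 \left(- \frac{1}{353}\right) + 109\right) \left(-10 + 12\right) = \left(- \frac{391}{353} + 109\right) 2 = \frac{38086}{353} \cdot 2 = \frac{76172}{353}$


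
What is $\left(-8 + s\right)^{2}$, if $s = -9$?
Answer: $289$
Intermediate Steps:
$\left(-8 + s\right)^{2} = \left(-8 - 9\right)^{2} = \left(-17\right)^{2} = 289$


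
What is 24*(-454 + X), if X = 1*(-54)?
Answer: -12192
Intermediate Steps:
X = -54
24*(-454 + X) = 24*(-454 - 54) = 24*(-508) = -12192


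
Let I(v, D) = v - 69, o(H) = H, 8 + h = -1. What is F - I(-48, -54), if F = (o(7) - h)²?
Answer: 373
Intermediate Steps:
h = -9 (h = -8 - 1 = -9)
I(v, D) = -69 + v
F = 256 (F = (7 - 1*(-9))² = (7 + 9)² = 16² = 256)
F - I(-48, -54) = 256 - (-69 - 48) = 256 - 1*(-117) = 256 + 117 = 373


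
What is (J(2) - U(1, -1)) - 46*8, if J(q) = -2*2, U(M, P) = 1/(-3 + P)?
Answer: -1487/4 ≈ -371.75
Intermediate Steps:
J(q) = -4
(J(2) - U(1, -1)) - 46*8 = (-4 - 1/(-3 - 1)) - 46*8 = (-4 - 1/(-4)) - 368 = (-4 - 1*(-¼)) - 368 = (-4 + ¼) - 368 = -15/4 - 368 = -1487/4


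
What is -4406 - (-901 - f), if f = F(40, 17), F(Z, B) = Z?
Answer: -3465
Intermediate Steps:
f = 40
-4406 - (-901 - f) = -4406 - (-901 - 1*40) = -4406 - (-901 - 40) = -4406 - 1*(-941) = -4406 + 941 = -3465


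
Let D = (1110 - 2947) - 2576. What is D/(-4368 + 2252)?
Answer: 4413/2116 ≈ 2.0855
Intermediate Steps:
D = -4413 (D = -1837 - 2576 = -4413)
D/(-4368 + 2252) = -4413/(-4368 + 2252) = -4413/(-2116) = -4413*(-1/2116) = 4413/2116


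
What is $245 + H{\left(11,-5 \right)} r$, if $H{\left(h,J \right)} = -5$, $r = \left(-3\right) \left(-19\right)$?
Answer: $-40$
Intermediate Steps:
$r = 57$
$245 + H{\left(11,-5 \right)} r = 245 - 285 = -40$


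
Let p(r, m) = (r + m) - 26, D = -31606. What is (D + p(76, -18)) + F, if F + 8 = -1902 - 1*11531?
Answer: -45015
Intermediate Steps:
p(r, m) = -26 + m + r (p(r, m) = (m + r) - 26 = -26 + m + r)
F = -13441 (F = -8 + (-1902 - 1*11531) = -8 + (-1902 - 11531) = -8 - 13433 = -13441)
(D + p(76, -18)) + F = (-31606 + (-26 - 18 + 76)) - 13441 = (-31606 + 32) - 13441 = -31574 - 13441 = -45015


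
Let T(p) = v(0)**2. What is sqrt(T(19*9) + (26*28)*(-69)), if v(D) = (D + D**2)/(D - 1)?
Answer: 2*I*sqrt(12558) ≈ 224.13*I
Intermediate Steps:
v(D) = (D + D**2)/(-1 + D)
T(p) = 0 (T(p) = (0*(1 + 0)/(-1 + 0))**2 = (0*1/(-1))**2 = (0*(-1)*1)**2 = 0**2 = 0)
sqrt(T(19*9) + (26*28)*(-69)) = sqrt(0 + (26*28)*(-69)) = sqrt(0 + 728*(-69)) = sqrt(0 - 50232) = sqrt(-50232) = 2*I*sqrt(12558)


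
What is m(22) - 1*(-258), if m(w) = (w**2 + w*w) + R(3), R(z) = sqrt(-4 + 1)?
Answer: 1226 + I*sqrt(3) ≈ 1226.0 + 1.732*I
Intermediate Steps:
R(z) = I*sqrt(3) (R(z) = sqrt(-3) = I*sqrt(3))
m(w) = 2*w**2 + I*sqrt(3) (m(w) = (w**2 + w*w) + I*sqrt(3) = (w**2 + w**2) + I*sqrt(3) = 2*w**2 + I*sqrt(3))
m(22) - 1*(-258) = (2*22**2 + I*sqrt(3)) - 1*(-258) = (2*484 + I*sqrt(3)) + 258 = (968 + I*sqrt(3)) + 258 = 1226 + I*sqrt(3)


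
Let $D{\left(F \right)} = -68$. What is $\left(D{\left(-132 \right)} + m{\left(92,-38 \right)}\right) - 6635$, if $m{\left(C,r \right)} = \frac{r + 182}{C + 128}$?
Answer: $- \frac{368629}{55} \approx -6702.3$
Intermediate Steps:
$m{\left(C,r \right)} = \frac{182 + r}{128 + C}$
$\left(D{\left(-132 \right)} + m{\left(92,-38 \right)}\right) - 6635 = \left(-68 + \frac{182 - 38}{128 + 92}\right) - 6635 = \left(-68 + \frac{1}{220} \cdot 144\right) - 6635 = \left(-68 + \frac{36}{55}\right) - 6635 = - \frac{3704}{55} - 6635 = - \frac{368629}{55}$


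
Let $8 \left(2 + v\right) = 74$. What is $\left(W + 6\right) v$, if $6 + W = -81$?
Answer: $- \frac{2349}{4} \approx -587.25$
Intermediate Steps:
$W = -87$ ($W = -6 - 81 = -87$)
$v = \frac{29}{4}$ ($v = -2 + \frac{1}{8} \cdot 74 = -2 + \frac{37}{4} = \frac{29}{4} \approx 7.25$)
$\left(W + 6\right) v = \left(-87 + 6\right) \frac{29}{4} = \left(-81\right) \frac{29}{4} = - \frac{2349}{4}$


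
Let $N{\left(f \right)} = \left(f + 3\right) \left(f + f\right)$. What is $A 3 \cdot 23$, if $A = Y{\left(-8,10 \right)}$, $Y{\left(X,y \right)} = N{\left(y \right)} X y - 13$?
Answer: $-1436097$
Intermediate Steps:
$N{\left(f \right)} = 2 f \left(3 + f\right)$ ($N{\left(f \right)} = \left(3 + f\right) 2 f = 2 f \left(3 + f\right)$)
$Y{\left(X,y \right)} = -13 + 2 X y^{2} \left(3 + y\right)$ ($Y{\left(X,y \right)} = 2 y \left(3 + y\right) X y - 13 = 2 X y \left(3 + y\right) y - 13 = 2 X y^{2} \left(3 + y\right) - 13 = -13 + 2 X y^{2} \left(3 + y\right)$)
$A = -20813$ ($A = -13 + 2 \left(-8\right) 10^{2} \left(3 + 10\right) = -13 + 2 \left(-8\right) 100 \cdot 13 = -13 - 20800 = -20813$)
$A 3 \cdot 23 = \left(-20813\right) 3 \cdot 23 = \left(-62439\right) 23 = -1436097$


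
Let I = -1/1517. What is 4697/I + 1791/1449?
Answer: -1147180990/161 ≈ -7.1253e+6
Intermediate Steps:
I = -1/1517 (I = -1*1/1517 = -1/1517 ≈ -0.00065920)
4697/I + 1791/1449 = 4697/(-1/1517) + 1791/1449 = 4697*(-1517) + 1791*(1/1449) = -7125349 + 199/161 = -1147180990/161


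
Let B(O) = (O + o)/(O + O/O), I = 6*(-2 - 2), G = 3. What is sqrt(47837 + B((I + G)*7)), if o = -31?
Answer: sqrt(254929870)/73 ≈ 218.72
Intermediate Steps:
I = -24 (I = 6*(-4) = -24)
B(O) = (-31 + O)/(1 + O) (B(O) = (O - 31)/(O + O/O) = (-31 + O)/(O + 1) = (-31 + O)/(1 + O))
sqrt(47837 + B((I + G)*7)) = sqrt(47837 + (-31 + (-24 + 3)*7)/(1 + (-24 + 3)*7)) = sqrt(47837 + (-31 - 21*7)/(1 - 21*7)) = sqrt(47837 + (-31 - 147)/(1 - 147)) = sqrt(47837 - 178/(-146)) = sqrt(47837 - 1/146*(-178)) = sqrt(47837 + 89/73) = sqrt(3492190/73) = sqrt(254929870)/73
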